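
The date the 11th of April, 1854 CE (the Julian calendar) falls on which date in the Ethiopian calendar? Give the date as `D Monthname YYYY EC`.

Julian Day Number of the source date = 2398332.
Converting JDN 2398332 to the Ethiopian calendar gives 16 Miyazya 1846 EC.

16 Miyazya 1846 EC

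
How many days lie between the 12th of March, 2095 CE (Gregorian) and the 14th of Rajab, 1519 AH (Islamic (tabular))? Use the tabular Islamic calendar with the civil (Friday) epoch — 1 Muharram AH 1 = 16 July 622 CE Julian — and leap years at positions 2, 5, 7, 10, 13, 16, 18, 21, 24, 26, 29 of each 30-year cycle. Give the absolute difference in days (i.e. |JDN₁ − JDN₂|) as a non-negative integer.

245

JDN of the first date = 2486314.
JDN of the second date = 2486559.
|2486559 − 2486314| = 245.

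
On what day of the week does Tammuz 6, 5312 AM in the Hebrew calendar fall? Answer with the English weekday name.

Tuesday

In the proleptic Gregorian calendar this is 8 July 1552 (JDN 2288105).
Since JDN mod 7 = 1 (0 = Monday), the day is Tuesday.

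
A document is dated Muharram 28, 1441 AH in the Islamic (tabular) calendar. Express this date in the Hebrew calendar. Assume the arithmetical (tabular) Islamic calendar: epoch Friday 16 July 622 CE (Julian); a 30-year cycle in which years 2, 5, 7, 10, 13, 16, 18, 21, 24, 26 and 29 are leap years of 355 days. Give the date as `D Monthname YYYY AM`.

28 Elul 5779 AM

The source date corresponds to 28 September 2019 in the Gregorian calendar (JDN 2458755).
That day falls on 28 Elul 5779 AM in the Hebrew calendar.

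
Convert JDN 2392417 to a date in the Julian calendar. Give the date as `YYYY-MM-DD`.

The Gregorian equivalent of JDN 2392417 is 11 February 1838.
In the Julian calendar that day is 1838-01-30.

1838-01-30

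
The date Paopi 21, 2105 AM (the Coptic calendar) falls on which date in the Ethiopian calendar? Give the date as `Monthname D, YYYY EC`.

Both dates share Julian Day Number 2593566; in the Ethiopian calendar that is 21 Tikimt 2381 EC.

Tikimt 21, 2381 EC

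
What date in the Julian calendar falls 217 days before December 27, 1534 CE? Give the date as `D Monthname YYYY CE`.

24 May 1534 CE

JDN of December 27, 1534 CE = 2281712.
2281712 − 217 = 2281495.
JDN 2281495 in the Julian calendar is 24 May 1534 CE.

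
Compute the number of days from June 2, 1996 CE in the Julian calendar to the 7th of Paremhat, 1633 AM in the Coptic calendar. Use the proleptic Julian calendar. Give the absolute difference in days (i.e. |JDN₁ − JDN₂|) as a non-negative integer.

First date → JDN 2450250; second date → JDN 2421304.
The interval is |2450250 − 2421304| = 28946 days.

28946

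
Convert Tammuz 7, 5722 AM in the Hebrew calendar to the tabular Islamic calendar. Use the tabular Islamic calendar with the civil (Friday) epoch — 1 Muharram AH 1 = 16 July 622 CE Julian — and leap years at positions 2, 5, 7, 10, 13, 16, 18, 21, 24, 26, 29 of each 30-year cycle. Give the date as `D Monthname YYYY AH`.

6 Safar 1382 AH

Both dates share Julian Day Number 2437855; in the tabular Islamic calendar that is 6 Safar 1382 AH.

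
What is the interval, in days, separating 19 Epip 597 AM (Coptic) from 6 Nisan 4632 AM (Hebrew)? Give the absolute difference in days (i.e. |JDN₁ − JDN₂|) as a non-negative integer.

JDN of the first date = 2043037.
JDN of the second date = 2039635.
|2039635 − 2043037| = 3402.

3402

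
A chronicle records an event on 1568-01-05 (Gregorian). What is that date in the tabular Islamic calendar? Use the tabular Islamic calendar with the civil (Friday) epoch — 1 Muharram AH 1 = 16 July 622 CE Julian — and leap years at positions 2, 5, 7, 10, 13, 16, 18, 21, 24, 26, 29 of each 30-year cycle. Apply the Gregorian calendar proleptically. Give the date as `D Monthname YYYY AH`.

Julian Day Number of the source date = 2293764.
Converting JDN 2293764 to the tabular Islamic calendar gives 24 Jumada al-Thani 975 AH.

24 Jumada al-Thani 975 AH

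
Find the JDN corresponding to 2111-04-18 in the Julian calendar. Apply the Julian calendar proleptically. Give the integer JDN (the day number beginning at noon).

Equivalently 2 May 2111 (Gregorian).
JDN 2451545 is 1 January 2000 CE (Gregorian); the target day is +40663 days from there, so JDN = 2492208.

2492208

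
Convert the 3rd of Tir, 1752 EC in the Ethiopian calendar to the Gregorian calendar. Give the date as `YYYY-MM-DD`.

1760-01-10

Julian Day Number of the source date = 2363896.
Converting JDN 2363896 to the Gregorian calendar gives 10 January 1760 CE.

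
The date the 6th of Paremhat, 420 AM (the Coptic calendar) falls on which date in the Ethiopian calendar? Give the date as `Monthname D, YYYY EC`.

Both dates share Julian Day Number 1978255; in the Ethiopian calendar that is 6 Megabit 696 EC.

Megabit 6, 696 EC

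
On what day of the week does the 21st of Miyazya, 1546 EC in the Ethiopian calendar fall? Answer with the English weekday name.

Equivalently 26 April 1554 Gregorian, JDN 2288762.
JDN 2288762 mod 7 = 0, and JDN 0 was a Monday, so this is a Monday.

Monday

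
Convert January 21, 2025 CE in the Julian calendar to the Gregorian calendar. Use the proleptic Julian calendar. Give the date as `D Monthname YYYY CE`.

The Julian–Gregorian offset here is 13 days (Julian trailing).
21 January 2025 Julian + 13 days → 3 February 2025 Gregorian.

3 February 2025 CE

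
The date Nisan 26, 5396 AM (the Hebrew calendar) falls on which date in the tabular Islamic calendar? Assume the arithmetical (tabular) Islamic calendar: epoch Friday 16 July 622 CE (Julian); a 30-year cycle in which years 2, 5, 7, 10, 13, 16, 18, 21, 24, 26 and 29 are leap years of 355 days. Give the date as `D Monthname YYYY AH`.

Both dates share Julian Day Number 2318718; in the tabular Islamic calendar that is 25 Dhu al-Qa'dah 1045 AH.

25 Dhu al-Qa'dah 1045 AH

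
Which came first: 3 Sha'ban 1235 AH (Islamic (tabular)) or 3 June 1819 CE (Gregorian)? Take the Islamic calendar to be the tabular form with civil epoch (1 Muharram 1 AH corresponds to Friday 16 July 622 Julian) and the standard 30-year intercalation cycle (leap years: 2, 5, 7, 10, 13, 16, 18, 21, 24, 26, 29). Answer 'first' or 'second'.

second

The two dates have Julian Day Numbers 2385937 and 2385589 respectively.
Since 2385589 < 2385937, the second date comes first.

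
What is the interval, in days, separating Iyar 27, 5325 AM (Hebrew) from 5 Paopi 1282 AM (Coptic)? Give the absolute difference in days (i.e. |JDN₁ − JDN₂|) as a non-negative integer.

157

First date → JDN 2292792; second date → JDN 2292949.
The interval is |2292792 − 2292949| = 157 days.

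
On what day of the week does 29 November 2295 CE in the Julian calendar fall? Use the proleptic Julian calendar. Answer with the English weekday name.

In the Gregorian calendar this is 14 December 2295 (JDN 2559639).
Since JDN mod 7 = 5 (0 = Monday), the day is Saturday.

Saturday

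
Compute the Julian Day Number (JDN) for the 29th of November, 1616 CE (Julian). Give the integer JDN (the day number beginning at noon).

Equivalently 9 December 1616 (Gregorian).
JDN 2299161 is 15 October 1582 CE (Gregorian); the target day is +12474 days from there, so JDN = 2311635.

2311635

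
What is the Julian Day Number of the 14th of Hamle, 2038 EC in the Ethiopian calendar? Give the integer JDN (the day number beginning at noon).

In the Gregorian calendar the same day is 21 July 2046.
JDN 2400001 is 17 November 1858 CE (Gregorian), MJD 0; the target day is +68547 days from there, so JDN = 2468548.

2468548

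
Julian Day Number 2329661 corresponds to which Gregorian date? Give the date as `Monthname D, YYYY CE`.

April 17, 1666 CE

JDN 2451545 is 1 Jan 2000; 2329661 is −121884 days from there.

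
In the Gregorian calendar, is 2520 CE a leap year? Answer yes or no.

2520 is divisible by 4 and not by 100, so it is a leap year.

yes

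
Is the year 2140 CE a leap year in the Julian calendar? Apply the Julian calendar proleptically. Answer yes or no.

2140 mod 4 = 0, so it is a leap year in the Julian calendar.

yes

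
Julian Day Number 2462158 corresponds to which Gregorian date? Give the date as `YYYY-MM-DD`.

JDN 2451545 is 1 Jan 2000; 2462158 is +10613 days from there.

2029-01-21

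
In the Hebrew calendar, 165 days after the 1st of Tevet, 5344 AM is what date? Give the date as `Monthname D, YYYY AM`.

Counting 165 days forward from JDN 2299588 reaches JDN 2299753, which is Sivan 19, 5344 AM.

Sivan 19, 5344 AM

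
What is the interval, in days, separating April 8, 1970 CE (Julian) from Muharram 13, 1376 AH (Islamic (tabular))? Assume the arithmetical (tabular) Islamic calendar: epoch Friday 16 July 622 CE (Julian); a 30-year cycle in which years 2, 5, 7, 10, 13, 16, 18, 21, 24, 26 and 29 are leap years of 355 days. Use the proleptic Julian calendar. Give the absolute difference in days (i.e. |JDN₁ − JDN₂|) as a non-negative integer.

4992

First date → JDN 2440698; second date → JDN 2435706.
The interval is |2440698 − 2435706| = 4992 days.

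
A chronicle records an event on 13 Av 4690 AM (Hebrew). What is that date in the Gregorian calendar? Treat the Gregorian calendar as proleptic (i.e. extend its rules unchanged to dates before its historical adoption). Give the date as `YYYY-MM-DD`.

Julian Day Number of the source date = 2060933.
Converting JDN 2060933 to the Gregorian calendar gives 17 July 930 CE.

0930-07-17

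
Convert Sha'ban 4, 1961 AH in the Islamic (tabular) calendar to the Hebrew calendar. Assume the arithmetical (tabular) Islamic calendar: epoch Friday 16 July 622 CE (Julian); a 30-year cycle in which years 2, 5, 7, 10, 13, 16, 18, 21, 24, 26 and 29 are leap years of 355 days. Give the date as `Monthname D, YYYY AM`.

Tishrei 5, 6285 AM

The source date corresponds to 4 October 2524 in the Gregorian calendar (JDN 2643209).
That day falls on 5 Tishrei 6285 AM in the Hebrew calendar.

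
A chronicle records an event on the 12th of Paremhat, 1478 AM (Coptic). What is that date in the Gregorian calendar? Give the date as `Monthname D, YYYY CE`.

Julian Day Number of the source date = 2364695.
Converting JDN 2364695 to the Gregorian calendar gives 19 March 1762 CE.

March 19, 1762 CE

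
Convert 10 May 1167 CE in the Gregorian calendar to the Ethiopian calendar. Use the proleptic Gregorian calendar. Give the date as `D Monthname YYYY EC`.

8 Ginbot 1159 EC

Julian Day Number of the source date = 2147427.
Converting JDN 2147427 to the Ethiopian calendar gives 8 Ginbot 1159 EC.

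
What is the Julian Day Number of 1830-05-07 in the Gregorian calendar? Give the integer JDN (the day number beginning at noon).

JDN 2299161 is 15 October 1582 CE (Gregorian); the target day is +90419 days from there, so JDN = 2389580.

2389580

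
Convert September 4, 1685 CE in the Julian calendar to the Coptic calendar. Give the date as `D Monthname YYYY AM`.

7 Thout 1402 AM

The source date corresponds to 14 September 1685 in the Gregorian calendar (JDN 2336751).
That day falls on 7 Thout 1402 AM in the Coptic calendar.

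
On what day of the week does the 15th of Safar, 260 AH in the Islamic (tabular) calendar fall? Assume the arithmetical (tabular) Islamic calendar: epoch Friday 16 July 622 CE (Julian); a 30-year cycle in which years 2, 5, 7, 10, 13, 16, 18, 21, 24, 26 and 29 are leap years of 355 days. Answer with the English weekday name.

Thursday

Equivalently 14 December 873 Gregorian, JDN 2040265.
Since JDN mod 7 = 3 (0 = Monday), the day is Thursday.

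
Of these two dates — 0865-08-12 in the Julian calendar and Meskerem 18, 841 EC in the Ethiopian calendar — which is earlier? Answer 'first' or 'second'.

second

The two dates have Julian Day Numbers 2037223 and 2031048 respectively.
Since 2031048 < 2037223, the second date comes first.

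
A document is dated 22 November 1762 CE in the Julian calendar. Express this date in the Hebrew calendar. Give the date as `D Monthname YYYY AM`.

17 Kislev 5523 AM

Julian Day Number of the source date = 2364954.
Converting JDN 2364954 to the Hebrew calendar gives 17 Kislev 5523 AM.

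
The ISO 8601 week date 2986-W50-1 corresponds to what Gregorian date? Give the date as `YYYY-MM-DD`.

ISO week 1 of 2986 is the week containing the first Thursday of 2986.
Week 50, day 1 (Monday) lands on 2986-12-11.

2986-12-11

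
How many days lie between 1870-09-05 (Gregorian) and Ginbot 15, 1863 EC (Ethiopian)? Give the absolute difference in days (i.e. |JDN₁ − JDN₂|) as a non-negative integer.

259

First date → JDN 2404311; second date → JDN 2404570.
The interval is |2404311 − 2404570| = 259 days.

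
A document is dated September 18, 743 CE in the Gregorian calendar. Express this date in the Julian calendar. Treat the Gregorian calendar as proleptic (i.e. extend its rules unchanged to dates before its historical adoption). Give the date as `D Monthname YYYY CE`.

14 September 743 CE

The Julian–Gregorian offset here is 4 days (Julian trailing).
18 September 743 Gregorian − 4 days → 14 September 743 Julian.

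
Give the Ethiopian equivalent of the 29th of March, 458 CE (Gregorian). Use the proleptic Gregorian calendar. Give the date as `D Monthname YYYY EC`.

2 Miyazya 450 EC

Julian Day Number of the source date = 1888429.
Converting JDN 1888429 to the Ethiopian calendar gives 2 Miyazya 450 EC.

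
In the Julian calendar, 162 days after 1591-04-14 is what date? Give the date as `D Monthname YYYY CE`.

Counting 162 days forward from JDN 2302274 reaches JDN 2302436, which is 23 September 1591 CE.

23 September 1591 CE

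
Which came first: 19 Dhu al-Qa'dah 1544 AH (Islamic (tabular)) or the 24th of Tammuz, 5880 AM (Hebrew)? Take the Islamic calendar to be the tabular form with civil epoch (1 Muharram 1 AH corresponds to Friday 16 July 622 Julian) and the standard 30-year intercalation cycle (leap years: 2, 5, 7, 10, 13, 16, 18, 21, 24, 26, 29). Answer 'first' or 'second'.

The two dates have Julian Day Numbers 2495541 and 2495575 respectively.
Since 2495541 < 2495575, the first date comes first.

first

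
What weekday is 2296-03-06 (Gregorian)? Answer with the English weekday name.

2559722 ≡ 4 (mod 7); counting from Monday = 0 gives Friday.

Friday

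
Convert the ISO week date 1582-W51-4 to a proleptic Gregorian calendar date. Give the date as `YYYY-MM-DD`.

ISO week 1 of 1582 is the week containing the first Thursday of 1582.
Week 51, day 4 (Thursday) lands on 1582-12-23.

1582-12-23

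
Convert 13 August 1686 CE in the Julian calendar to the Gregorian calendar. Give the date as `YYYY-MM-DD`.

1686-08-23

For dates in this range the Gregorian date is 10 days ahead of the Julian.
13 August 1686 Julian + 10 days → 23 August 1686 Gregorian.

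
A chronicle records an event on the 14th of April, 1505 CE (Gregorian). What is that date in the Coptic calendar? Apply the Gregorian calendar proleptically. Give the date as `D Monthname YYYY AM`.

Both dates share Julian Day Number 2270853; in the Coptic calendar that is 9 Parmouti 1221 AM.

9 Parmouti 1221 AM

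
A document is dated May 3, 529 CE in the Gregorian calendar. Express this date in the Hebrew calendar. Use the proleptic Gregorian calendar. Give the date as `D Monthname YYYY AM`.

6 Iyar 4289 AM

Julian Day Number of the source date = 1914396.
Converting JDN 1914396 to the Hebrew calendar gives 6 Iyar 4289 AM.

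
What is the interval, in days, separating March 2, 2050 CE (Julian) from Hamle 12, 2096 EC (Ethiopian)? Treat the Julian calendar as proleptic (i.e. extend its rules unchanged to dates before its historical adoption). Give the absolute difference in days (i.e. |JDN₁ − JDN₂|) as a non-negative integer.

JDN of the first date = 2469881.
JDN of the second date = 2489731.
|2489731 − 2469881| = 19850.

19850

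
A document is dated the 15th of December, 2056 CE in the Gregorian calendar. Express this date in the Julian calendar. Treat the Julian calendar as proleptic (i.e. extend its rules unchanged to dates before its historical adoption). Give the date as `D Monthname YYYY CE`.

2 December 2056 CE

At this point the Julian calendar is 13 days behind the Gregorian.
15 December 2056 Gregorian − 13 days → 2 December 2056 Julian.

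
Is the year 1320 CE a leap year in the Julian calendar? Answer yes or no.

1320 mod 4 = 0, so it is a leap year in the Julian calendar.

yes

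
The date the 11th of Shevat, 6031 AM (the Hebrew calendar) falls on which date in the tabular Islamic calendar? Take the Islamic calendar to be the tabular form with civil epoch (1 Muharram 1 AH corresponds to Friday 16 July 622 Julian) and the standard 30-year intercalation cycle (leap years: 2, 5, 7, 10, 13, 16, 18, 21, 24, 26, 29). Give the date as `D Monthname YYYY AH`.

9 Safar 1700 AH

Both dates share Julian Day Number 2550547; in the tabular Islamic calendar that is 9 Safar 1700 AH.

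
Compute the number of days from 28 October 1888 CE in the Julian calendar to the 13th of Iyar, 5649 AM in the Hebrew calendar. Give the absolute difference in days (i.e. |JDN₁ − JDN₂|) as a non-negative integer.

186

JDN of the first date = 2410951.
JDN of the second date = 2411137.
|2411137 − 2410951| = 186.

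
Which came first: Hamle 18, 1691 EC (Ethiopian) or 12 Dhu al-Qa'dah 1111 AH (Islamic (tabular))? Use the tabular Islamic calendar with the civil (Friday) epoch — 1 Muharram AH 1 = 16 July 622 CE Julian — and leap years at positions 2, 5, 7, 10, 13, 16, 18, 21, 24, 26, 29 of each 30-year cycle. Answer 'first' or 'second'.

first

The two dates have Julian Day Numbers 2341810 and 2342093 respectively.
Since 2341810 < 2342093, the first date comes first.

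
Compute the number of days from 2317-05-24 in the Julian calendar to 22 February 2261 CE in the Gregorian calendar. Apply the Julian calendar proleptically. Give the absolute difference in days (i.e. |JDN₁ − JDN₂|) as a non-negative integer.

20560

JDN of the first date = 2567486.
JDN of the second date = 2546926.
|2546926 − 2567486| = 20560.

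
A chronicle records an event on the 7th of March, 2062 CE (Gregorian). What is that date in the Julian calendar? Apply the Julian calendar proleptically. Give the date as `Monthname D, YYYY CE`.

February 22, 2062 CE

The Julian–Gregorian offset here is 13 days (Julian trailing).
7 March 2062 Gregorian − 13 days → 22 February 2062 Julian.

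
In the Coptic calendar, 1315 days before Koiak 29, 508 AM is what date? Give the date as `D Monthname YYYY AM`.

JDN of Koiak 29, 508 AM = 2010330.
2010330 − 1315 = 2009015.
JDN 2009015 in the Coptic calendar is 25 Pashons 504 AM.

25 Pashons 504 AM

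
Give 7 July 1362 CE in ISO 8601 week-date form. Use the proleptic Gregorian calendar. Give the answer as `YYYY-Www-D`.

1362-W27-3

The weekday is Wednesday (ISO weekday 3).
That Wednesday belongs to ISO week 27 of ISO year 1362.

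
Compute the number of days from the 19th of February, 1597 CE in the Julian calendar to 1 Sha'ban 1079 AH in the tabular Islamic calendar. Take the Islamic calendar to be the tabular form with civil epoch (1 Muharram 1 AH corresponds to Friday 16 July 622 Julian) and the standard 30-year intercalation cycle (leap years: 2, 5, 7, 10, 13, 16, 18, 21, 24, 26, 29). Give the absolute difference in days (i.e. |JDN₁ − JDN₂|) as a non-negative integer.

26242

JDN of the first date = 2304412.
JDN of the second date = 2330654.
|2330654 − 2304412| = 26242.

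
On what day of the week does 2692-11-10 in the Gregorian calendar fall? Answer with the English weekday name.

2704607 ≡ 3 (mod 7); counting from Monday = 0 gives Thursday.

Thursday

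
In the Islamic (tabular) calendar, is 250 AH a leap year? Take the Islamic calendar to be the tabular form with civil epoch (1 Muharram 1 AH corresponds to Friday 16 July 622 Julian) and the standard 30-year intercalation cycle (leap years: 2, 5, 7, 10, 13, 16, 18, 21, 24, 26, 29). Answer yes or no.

Year 250 AH is year 10 of its 30-year cycle; leap positions are 2, 5, 7, 10, 13, 16, 18, 21, 24, 26, 29, so it is a leap year (355 days).

yes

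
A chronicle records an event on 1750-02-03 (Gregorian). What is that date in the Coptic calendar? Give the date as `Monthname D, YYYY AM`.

Both dates share Julian Day Number 2360268; in the Coptic calendar that is 28 Tobi 1466 AM.

Tobi 28, 1466 AM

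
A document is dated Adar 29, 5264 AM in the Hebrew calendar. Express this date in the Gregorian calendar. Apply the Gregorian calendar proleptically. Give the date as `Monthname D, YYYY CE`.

Julian Day Number of the source date = 2270468.
Converting JDN 2270468 to the Gregorian calendar gives 25 March 1504 CE.

March 25, 1504 CE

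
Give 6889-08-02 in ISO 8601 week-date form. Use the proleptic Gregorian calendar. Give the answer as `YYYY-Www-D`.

6889-W31-2

The weekday is Tuesday (ISO weekday 2).
That Tuesday belongs to ISO week 31 of ISO year 6889.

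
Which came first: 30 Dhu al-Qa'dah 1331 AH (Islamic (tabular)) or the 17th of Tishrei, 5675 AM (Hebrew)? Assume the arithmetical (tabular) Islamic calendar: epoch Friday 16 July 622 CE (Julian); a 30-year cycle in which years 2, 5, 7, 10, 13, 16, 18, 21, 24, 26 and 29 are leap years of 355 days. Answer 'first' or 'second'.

The two dates have Julian Day Numbers 2420072 and 2420413 respectively.
Since 2420072 < 2420413, the first date comes first.

first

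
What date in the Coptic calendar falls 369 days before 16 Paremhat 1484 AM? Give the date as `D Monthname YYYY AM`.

13 Paremhat 1483 AM

Counting 369 days back from JDN 2366891 reaches JDN 2366522, which is 13 Paremhat 1483 AM.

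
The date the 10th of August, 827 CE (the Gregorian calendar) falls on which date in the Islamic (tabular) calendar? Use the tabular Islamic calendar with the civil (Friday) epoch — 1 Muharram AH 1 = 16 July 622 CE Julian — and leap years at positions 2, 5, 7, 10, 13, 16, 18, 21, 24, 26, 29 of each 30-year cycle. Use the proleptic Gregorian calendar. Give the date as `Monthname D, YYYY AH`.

Julian Day Number of the source date = 2023337.
Converting JDN 2023337 to the tabular Islamic calendar gives 9 Jumada al-Awwal 212 AH.

Jumada al-Awwal 9, 212 AH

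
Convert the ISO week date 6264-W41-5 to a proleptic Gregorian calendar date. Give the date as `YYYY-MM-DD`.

6264-10-14

ISO week 1 of 6264 is the week containing the first Thursday of 6264.
Week 41, day 5 (Friday) lands on 6264-10-14.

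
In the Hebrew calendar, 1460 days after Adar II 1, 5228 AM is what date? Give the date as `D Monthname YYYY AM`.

JDN of Adar II 1, 5228 AM = 2257299.
2257299 + 1460 = 2258759.
JDN 2258759 in the Hebrew calendar is 14 Adar 5232 AM.

14 Adar 5232 AM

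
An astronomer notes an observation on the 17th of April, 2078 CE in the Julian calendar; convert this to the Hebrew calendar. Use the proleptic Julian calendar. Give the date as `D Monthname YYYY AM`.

17 Iyar 5838 AM

Both dates share Julian Day Number 2480154; in the Hebrew calendar that is 17 Iyar 5838 AM.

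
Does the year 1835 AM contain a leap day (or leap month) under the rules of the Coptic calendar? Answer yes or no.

yes

1835 mod 4 = 3; in the Coptic calendar a year is leap when year mod 4 = 3, so it is a leap year.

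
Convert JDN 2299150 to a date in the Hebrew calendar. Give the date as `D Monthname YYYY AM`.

8 Tishrei 5343 AM

JDN 2299150 is 4 October 1582 in the Gregorian calendar.
In the Hebrew calendar that day is 8 Tishrei 5343 AM.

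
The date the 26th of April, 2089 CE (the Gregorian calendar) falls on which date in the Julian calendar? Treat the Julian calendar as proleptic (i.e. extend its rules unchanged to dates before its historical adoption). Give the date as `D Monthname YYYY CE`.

13 April 2089 CE

At this point the Julian calendar is 13 days behind the Gregorian.
26 April 2089 Gregorian − 13 days → 13 April 2089 Julian.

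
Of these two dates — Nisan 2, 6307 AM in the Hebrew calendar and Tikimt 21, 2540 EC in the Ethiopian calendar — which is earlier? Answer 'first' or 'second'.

first

The two dates have Julian Day Numbers 2651415 and 2651641 respectively.
Since 2651415 < 2651641, the first date comes first.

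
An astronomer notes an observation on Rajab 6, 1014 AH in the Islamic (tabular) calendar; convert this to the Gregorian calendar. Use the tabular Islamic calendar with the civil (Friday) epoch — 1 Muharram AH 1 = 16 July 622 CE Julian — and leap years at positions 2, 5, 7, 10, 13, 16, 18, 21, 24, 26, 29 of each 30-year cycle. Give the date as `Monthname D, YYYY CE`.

November 17, 1605 CE

Both dates share Julian Day Number 2307595; in the Gregorian calendar that is 17 November 1605 CE.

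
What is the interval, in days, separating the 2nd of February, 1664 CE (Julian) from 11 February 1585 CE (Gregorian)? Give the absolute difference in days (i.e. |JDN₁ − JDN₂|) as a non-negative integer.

28855

First date → JDN 2328866; second date → JDN 2300011.
The interval is |2328866 − 2300011| = 28855 days.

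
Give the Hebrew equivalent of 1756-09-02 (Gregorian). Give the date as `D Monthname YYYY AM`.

Julian Day Number of the source date = 2362671.
Converting JDN 2362671 to the Hebrew calendar gives 7 Elul 5516 AM.

7 Elul 5516 AM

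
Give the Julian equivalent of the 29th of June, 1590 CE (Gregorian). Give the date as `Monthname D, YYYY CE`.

June 19, 1590 CE

At this point the Julian calendar is 10 days behind the Gregorian.
29 June 1590 Gregorian − 10 days → 19 June 1590 Julian.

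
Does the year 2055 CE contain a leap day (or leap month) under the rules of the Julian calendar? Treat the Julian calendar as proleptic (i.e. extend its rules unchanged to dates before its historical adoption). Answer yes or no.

no

2055 mod 4 = 3, so it is a common year in the Julian calendar.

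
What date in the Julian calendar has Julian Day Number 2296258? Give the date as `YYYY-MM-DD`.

The proleptic Gregorian equivalent of JDN 2296258 is 3 November 1574.
In the Julian calendar that day is 1574-10-24.

1574-10-24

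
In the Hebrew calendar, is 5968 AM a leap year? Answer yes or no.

Hebrew year 5968 is year 2 of its 19-year Metonic cycle; leap years are at positions 3, 6, 8, 11, 14, 17, 19, so it is a common year (12 months).

no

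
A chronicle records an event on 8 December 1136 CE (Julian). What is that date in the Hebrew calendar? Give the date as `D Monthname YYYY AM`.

12 Tevet 4897 AM

Julian Day Number of the source date = 2136324.
Converting JDN 2136324 to the Hebrew calendar gives 12 Tevet 4897 AM.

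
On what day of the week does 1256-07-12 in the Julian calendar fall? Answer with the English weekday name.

Wednesday

Equivalently 19 July 1256 Gregorian, JDN 2180005.
JDN 2180005 mod 7 = 2, and JDN 0 was a Monday, so this is a Wednesday.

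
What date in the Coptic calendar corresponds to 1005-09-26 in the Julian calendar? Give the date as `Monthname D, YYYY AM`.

Thout 29, 722 AM

The source date corresponds to 2 October 1005 in the proleptic Gregorian calendar (JDN 2088403).
That day falls on 29 Thout 722 AM in the Coptic calendar.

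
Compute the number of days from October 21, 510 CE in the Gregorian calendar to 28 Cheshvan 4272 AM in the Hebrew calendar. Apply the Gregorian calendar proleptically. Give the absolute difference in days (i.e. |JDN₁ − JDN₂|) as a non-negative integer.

JDN of the first date = 1907627.
JDN of the second date = 1908010.
|1908010 − 1907627| = 383.

383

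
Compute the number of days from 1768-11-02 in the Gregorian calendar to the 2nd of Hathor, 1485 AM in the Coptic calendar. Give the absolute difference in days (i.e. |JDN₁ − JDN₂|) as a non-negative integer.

JDN of the first date = 2367115.
JDN of the second date = 2367122.
|2367122 − 2367115| = 7.

7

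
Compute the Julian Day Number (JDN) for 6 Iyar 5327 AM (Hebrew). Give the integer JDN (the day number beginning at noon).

2293509

Equivalently 25 April 1567 (proleptic Gregorian).
JDN 2299161 is 15 October 1582 CE (Gregorian); the target day is −5652 days from there, so JDN = 2293509.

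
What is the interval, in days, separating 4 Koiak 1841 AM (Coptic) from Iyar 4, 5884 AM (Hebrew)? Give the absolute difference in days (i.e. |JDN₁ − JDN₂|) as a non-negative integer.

JDN of the first date = 2497183.
JDN of the second date = 2496943.
|2496943 − 2497183| = 240.

240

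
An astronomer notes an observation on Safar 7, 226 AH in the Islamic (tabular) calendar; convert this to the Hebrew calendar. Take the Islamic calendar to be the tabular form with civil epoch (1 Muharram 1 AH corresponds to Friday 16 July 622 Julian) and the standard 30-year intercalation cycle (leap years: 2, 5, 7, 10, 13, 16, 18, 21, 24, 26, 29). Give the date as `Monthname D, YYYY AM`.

Tevet 8, 4601 AM

The source date corresponds to 10 December 840 in the proleptic Gregorian calendar (JDN 2028208).
That day falls on 8 Tevet 4601 AM in the Hebrew calendar.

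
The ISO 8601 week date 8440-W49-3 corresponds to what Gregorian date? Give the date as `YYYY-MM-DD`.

8440-12-05

ISO week 1 of 8440 is the week containing the first Thursday of 8440.
Week 49, day 3 (Wednesday) lands on 8440-12-05.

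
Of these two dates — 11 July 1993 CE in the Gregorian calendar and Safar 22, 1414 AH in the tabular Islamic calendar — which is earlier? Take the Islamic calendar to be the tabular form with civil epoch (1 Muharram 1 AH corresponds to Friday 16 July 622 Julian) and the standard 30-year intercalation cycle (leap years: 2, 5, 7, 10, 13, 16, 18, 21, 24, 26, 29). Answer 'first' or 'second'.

first

The two dates have Julian Day Numbers 2449180 and 2449211 respectively.
Since 2449180 < 2449211, the first date comes first.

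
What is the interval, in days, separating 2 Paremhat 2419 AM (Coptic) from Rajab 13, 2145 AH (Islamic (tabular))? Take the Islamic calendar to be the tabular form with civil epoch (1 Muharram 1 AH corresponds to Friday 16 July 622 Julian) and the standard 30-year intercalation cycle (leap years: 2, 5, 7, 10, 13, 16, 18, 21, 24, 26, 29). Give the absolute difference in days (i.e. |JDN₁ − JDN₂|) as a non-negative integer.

JDN of the first date = 2708385.
JDN of the second date = 2708391.
|2708391 − 2708385| = 6.

6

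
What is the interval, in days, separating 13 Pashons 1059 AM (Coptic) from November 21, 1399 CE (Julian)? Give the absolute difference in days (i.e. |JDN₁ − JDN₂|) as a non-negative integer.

20651

First date → JDN 2211716; second date → JDN 2232367.
The interval is |2211716 − 2232367| = 20651 days.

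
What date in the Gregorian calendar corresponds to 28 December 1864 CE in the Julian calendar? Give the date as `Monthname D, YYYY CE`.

The Julian–Gregorian offset here is 12 days (Julian trailing).
28 December 1864 Julian + 12 days → 9 January 1865 Gregorian.

January 9, 1865 CE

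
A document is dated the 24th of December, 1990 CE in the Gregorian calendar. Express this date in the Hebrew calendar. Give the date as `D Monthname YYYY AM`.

7 Tevet 5751 AM

Both dates share Julian Day Number 2448250; in the Hebrew calendar that is 7 Tevet 5751 AM.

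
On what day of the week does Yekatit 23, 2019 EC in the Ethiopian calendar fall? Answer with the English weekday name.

Equivalently 2 March 2027 Gregorian, JDN 2461467.
JDN 2461467 mod 7 = 1, and JDN 0 was a Monday, so this is a Tuesday.

Tuesday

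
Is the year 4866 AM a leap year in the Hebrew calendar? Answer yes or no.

no

Hebrew year 4866 is year 2 of its 19-year Metonic cycle; leap years are at positions 3, 6, 8, 11, 14, 17, 19, so it is a common year (12 months).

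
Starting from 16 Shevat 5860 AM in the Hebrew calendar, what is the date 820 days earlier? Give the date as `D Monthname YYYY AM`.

The starting date is JDN 2488095; 2488095 − 820 = 2487275.
JDN 2487275 corresponds to 22 Cheshvan 5858 AM.

22 Cheshvan 5858 AM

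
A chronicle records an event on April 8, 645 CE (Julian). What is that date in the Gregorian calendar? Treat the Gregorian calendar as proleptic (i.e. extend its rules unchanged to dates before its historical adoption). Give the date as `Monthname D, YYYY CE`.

For dates in this range the Gregorian date is 3 days ahead of the Julian.
8 April 645 Julian + 3 days → 11 April 645 Gregorian.

April 11, 645 CE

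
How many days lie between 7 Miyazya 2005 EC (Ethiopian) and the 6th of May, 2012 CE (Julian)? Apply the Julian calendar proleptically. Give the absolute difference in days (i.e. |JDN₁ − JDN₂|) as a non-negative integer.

First date → JDN 2456398; second date → JDN 2456067.
The interval is |2456398 − 2456067| = 331 days.

331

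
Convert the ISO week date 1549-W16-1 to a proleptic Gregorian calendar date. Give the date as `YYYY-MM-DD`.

1549-04-18

ISO week 1 of 1549 is the week containing the first Thursday of 1549.
Week 16, day 1 (Monday) lands on 1549-04-18.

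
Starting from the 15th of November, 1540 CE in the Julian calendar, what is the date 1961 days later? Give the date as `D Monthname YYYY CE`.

JDN of the 15th of November, 1540 CE = 2283862.
2283862 + 1961 = 2285823.
JDN 2285823 in the Julian calendar is 30 March 1546 CE.

30 March 1546 CE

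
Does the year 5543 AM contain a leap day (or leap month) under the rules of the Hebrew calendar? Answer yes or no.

yes

Hebrew year 5543 is year 14 of its 19-year Metonic cycle; leap years are at positions 3, 6, 8, 11, 14, 17, 19, so it is a leap year (13 months).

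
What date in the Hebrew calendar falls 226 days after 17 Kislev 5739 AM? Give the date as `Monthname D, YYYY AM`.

JDN of 17 Kislev 5739 AM = 2443860.
2443860 + 226 = 2444086.
JDN 2444086 in the Hebrew calendar is Av 7, 5739 AM.

Av 7, 5739 AM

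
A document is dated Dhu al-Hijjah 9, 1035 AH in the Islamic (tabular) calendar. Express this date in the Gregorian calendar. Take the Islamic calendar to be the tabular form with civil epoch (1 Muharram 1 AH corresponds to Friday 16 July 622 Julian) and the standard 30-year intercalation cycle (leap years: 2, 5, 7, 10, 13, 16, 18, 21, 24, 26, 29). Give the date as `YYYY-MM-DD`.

1626-09-01

Julian Day Number of the source date = 2315188.
Converting JDN 2315188 to the Gregorian calendar gives 1 September 1626 CE.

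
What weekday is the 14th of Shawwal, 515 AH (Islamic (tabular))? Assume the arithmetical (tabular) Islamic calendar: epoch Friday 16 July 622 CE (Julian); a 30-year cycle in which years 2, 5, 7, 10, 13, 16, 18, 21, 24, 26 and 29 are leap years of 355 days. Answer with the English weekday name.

In the proleptic Gregorian calendar this is 2 January 1122 (JDN 2130863).
JDN 2130863 mod 7 = 0, and JDN 0 was a Monday, so this is a Monday.

Monday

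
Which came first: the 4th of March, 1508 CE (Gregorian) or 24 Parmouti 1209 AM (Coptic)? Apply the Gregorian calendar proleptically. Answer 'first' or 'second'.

second

The two dates have Julian Day Numbers 2271908 and 2266485 respectively.
Since 2266485 < 2271908, the second date comes first.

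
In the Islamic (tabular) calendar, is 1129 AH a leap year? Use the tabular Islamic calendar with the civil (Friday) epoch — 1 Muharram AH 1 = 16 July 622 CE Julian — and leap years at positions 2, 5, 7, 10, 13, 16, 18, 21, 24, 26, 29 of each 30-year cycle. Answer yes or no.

no

Year 1129 AH is year 19 of its 30-year cycle; leap positions are 2, 5, 7, 10, 13, 16, 18, 21, 24, 26, 29, so it is a common year (354 days).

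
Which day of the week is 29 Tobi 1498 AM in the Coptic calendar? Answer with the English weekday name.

Monday

This is JDN 2371957 (4 February 1782 Gregorian).
JDN 2371957 mod 7 = 0, and JDN 0 was a Monday, so this is a Monday.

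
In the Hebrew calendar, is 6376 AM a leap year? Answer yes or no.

yes

Hebrew year 6376 is year 11 of its 19-year Metonic cycle; leap years are at positions 3, 6, 8, 11, 14, 17, 19, so it is a leap year (13 months).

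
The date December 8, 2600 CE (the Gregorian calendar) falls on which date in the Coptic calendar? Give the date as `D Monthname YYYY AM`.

24 Hathor 2317 AM

Julian Day Number of the source date = 2671032.
Converting JDN 2671032 to the Coptic calendar gives 24 Hathor 2317 AM.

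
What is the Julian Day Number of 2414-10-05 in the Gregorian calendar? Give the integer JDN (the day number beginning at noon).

2603033

JDN 2400001 is 17 November 1858 CE (Gregorian), MJD 0; the target day is +203032 days from there, so JDN = 2603033.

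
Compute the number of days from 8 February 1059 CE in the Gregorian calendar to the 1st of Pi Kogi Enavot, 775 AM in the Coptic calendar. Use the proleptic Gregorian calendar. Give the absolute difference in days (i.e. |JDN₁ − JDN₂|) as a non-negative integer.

First date → JDN 2107890; second date → JDN 2108093.
The interval is |2107890 − 2108093| = 203 days.

203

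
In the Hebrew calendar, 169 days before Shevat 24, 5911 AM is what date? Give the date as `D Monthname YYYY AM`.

2 Elul 5910 AM

The starting date is JDN 2506737; 2506737 − 169 = 2506568.
JDN 2506568 corresponds to 2 Elul 5910 AM.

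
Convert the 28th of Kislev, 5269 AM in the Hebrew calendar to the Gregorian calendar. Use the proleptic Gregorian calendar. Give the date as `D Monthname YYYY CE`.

1 December 1508 CE

Julian Day Number of the source date = 2272180.
Converting JDN 2272180 to the Gregorian calendar gives 1 December 1508 CE.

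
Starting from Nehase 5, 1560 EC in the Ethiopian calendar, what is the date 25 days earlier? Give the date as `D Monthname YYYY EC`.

JDN of Nehase 5, 1560 EC = 2293980.
2293980 − 25 = 2293955.
JDN 2293955 in the Ethiopian calendar is 10 Hamle 1560 EC.

10 Hamle 1560 EC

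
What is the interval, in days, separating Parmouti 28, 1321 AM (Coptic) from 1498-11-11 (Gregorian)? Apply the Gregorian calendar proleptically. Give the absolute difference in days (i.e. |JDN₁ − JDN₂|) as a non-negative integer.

JDN of the first date = 2307397.
JDN of the second date = 2268508.
|2268508 − 2307397| = 38889.

38889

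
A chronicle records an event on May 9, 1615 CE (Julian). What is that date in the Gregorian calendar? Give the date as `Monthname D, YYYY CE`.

The Julian–Gregorian offset here is 10 days (Julian trailing).
9 May 1615 Julian + 10 days → 19 May 1615 Gregorian.

May 19, 1615 CE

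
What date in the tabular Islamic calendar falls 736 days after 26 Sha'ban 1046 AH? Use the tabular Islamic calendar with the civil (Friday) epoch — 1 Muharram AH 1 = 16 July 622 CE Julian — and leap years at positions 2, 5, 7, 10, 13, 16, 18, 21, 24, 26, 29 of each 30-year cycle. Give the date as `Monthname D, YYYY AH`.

Ramadan 24, 1048 AH

The starting date is JDN 2318985; 2318985 + 736 = 2319721.
JDN 2319721 corresponds to Ramadan 24, 1048 AH.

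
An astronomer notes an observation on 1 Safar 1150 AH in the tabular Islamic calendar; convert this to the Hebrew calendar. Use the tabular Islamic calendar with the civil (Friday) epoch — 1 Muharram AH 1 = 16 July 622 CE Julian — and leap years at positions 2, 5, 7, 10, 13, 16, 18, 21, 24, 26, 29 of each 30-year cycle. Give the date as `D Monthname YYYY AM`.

1 Sivan 5497 AM

Julian Day Number of the source date = 2355637.
Converting JDN 2355637 to the Hebrew calendar gives 1 Sivan 5497 AM.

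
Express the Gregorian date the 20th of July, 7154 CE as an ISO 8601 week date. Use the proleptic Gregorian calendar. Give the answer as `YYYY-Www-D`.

7154-W29-2

The weekday is Tuesday (ISO weekday 2).
That Tuesday belongs to ISO week 29 of ISO year 7154.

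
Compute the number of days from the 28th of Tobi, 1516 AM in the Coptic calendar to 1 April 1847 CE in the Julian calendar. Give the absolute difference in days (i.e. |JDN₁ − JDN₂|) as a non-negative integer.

JDN of the first date = 2378531.
JDN of the second date = 2395765.
|2395765 − 2378531| = 17234.

17234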